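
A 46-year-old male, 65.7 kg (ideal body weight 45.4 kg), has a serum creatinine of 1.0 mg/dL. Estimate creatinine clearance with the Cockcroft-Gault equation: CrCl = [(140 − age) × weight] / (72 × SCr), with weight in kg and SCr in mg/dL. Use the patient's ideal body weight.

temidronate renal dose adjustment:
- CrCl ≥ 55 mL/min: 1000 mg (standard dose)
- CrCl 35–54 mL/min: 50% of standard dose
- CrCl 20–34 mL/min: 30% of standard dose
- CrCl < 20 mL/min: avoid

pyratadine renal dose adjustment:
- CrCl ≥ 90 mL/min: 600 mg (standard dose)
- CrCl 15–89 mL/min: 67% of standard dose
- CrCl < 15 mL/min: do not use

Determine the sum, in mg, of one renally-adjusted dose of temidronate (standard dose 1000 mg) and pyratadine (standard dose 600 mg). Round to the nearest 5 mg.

1400 mg

CrCl = (140 − 46) × 45.4 / (72 × 1) = 4267.6 / 72.00 ≈ 59.3 mL/min
CrCl ≈ 59 mL/min.
temidronate: ≥ 55 mL/min → 100% of 1000 mg = 1000 mg.
pyratadine: 15–89 mL/min → 67% of 600 mg = 402 mg.
Total = 1000 + 402 = 1402 mg.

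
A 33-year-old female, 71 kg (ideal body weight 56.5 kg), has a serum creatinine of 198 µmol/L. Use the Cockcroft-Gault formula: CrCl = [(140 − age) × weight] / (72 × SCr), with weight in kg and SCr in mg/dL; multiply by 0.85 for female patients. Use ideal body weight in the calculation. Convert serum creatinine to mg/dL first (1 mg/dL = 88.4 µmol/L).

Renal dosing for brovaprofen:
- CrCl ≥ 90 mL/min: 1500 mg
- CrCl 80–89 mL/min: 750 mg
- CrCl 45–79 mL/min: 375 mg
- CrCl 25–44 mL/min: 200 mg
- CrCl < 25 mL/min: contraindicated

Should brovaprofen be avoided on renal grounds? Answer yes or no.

no

SCr = 198 / 88.4 = 2.24 mg/dL
CrCl = (140 − 33) × 56.5 / (72 × 2.24) × 0.85 = 6045.5 / 161.28 × 0.85 ≈ 31.9 mL/min
CrCl ≈ 32 mL/min, which is ≥ 25 mL/min.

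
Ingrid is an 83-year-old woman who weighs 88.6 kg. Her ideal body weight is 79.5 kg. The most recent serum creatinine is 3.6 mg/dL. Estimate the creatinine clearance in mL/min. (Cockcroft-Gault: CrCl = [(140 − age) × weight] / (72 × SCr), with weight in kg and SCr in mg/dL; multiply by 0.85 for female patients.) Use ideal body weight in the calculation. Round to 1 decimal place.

14.9 mL/min

CrCl = (140 − 83) × 79.5 / (72 × 3.6) × 0.85 = 4531.5 / 259.20 × 0.85 ≈ 14.9 mL/min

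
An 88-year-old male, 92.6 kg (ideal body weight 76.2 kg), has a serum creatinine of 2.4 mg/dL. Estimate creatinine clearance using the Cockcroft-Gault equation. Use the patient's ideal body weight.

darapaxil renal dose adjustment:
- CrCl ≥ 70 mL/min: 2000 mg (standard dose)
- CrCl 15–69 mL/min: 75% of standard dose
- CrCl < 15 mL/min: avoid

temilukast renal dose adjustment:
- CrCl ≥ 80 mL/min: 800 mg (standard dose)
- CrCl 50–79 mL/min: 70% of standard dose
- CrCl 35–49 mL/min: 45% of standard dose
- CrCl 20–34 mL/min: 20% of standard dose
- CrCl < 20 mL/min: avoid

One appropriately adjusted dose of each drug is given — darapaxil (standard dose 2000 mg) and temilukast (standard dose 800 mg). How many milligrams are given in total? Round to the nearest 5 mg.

1660 mg

CrCl = (140 − 88) × 76.2 / (72 × 2.4) = 3962.4 / 172.80 ≈ 22.9 mL/min
CrCl ≈ 23 mL/min.
darapaxil: 15–69 mL/min → 75% of 2000 mg = 1500 mg.
temilukast: 20–34 mL/min → 20% of 800 mg = 160 mg.
Total = 1500 + 160 = 1660 mg.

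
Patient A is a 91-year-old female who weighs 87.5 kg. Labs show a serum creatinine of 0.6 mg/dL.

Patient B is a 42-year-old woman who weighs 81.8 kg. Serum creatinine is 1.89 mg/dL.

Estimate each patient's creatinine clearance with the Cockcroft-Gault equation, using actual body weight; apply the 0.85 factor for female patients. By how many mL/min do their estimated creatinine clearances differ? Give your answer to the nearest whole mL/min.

Patient A: CrCl = (140 − 91) × 87.5 / (72 × 0.6) × 0.85 = 4287.5 / 43.20 × 0.85 ≈ 84.4 mL/min
Patient B: CrCl = (140 − 42) × 81.8 / (72 × 1.89) × 0.85 = 8016.4 / 136.08 × 0.85 ≈ 50.1 mL/min
|84.4 − 50.1| = 34.3 mL/min

34 mL/min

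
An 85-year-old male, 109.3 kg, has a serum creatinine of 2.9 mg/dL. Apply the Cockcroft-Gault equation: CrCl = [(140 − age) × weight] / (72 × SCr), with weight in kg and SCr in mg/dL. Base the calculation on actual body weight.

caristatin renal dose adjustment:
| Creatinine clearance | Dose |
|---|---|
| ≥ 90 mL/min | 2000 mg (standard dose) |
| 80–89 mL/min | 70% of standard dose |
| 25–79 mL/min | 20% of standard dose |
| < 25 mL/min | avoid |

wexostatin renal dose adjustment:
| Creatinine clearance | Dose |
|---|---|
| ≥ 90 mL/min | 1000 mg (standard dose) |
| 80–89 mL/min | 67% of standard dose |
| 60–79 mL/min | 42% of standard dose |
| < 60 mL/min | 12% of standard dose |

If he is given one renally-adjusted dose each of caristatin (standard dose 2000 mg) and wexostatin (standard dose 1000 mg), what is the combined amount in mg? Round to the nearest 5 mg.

CrCl = (140 − 85) × 109.3 / (72 × 2.9) = 6011.5 / 208.80 ≈ 28.8 mL/min
CrCl ≈ 29 mL/min.
caristatin: 25–79 mL/min → 20% of 2000 mg = 400 mg.
wexostatin: < 60 mL/min → 12% of 1000 mg = 120 mg.
Total = 400 + 120 = 520 mg.

520 mg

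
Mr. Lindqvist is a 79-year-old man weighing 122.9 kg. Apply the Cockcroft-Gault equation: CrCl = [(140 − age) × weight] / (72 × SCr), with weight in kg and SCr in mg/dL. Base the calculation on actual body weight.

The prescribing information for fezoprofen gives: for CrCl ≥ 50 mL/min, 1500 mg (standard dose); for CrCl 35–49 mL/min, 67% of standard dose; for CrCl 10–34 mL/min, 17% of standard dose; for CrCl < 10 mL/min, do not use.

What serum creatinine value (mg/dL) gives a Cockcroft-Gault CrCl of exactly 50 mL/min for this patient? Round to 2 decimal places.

Standard dose requires CrCl ≥ 50 mL/min.
Set (140 − 79) × 122.9 / (72 × SCr) = 50
SCr = (140 − 79) × 122.9 / (72 × 50) = 2.082 mg/dL

2.08 mg/dL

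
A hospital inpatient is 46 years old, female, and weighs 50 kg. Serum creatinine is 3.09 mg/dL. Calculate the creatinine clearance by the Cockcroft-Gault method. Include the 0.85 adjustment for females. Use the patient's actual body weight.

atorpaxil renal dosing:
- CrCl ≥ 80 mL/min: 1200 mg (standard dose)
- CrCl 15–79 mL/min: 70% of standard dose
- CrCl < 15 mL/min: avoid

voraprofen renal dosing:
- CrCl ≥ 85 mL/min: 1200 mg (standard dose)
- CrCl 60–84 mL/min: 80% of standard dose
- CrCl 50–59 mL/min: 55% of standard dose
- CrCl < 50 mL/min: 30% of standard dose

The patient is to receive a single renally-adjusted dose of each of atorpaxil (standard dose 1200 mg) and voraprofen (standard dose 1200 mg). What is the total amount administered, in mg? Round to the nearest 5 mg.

CrCl = (140 − 46) × 50 / (72 × 3.09) × 0.85 = 4700.0 / 222.48 × 0.85 ≈ 18.0 mL/min
CrCl ≈ 18 mL/min.
atorpaxil: 15–79 mL/min → 70% of 1200 mg = 840 mg.
voraprofen: < 50 mL/min → 30% of 1200 mg = 360 mg.
Total = 840 + 360 = 1200 mg.

1200 mg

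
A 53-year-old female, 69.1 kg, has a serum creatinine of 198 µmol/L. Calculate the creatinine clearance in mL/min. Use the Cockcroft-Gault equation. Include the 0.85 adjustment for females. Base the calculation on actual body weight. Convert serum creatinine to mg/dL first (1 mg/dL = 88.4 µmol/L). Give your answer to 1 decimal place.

31.7 mL/min

SCr = 198 / 88.4 = 2.24 mg/dL
CrCl = (140 − 53) × 69.1 / (72 × 2.24) × 0.85 = 6011.7 / 161.28 × 0.85 ≈ 31.7 mL/min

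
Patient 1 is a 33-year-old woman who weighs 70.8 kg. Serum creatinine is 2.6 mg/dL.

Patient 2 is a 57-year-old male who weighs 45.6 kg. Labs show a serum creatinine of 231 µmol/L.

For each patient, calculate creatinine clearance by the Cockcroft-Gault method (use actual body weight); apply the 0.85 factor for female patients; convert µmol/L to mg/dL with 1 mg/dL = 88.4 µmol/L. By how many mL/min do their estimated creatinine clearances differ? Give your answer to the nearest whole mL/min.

14 mL/min

Patient 1: CrCl = (140 − 33) × 70.8 / (72 × 2.6) × 0.85 = 7575.6 / 187.20 × 0.85 ≈ 34.4 mL/min
Patient 2: SCr = 231 / 88.4 = 2.613 mg/dL
Patient 2: CrCl = (140 − 57) × 45.6 / (72 × 2.613) = 3784.8 / 188.14 ≈ 20.1 mL/min
|34.4 − 20.1| = 14.3 mL/min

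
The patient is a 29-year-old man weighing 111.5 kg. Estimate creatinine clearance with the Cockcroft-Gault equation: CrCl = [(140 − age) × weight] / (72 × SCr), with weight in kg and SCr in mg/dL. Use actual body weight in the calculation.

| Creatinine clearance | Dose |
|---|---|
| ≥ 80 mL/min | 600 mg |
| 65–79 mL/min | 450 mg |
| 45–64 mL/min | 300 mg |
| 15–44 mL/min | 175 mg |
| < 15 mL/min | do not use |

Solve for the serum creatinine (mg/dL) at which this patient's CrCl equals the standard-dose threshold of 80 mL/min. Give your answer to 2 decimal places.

2.15 mg/dL

Standard dose requires CrCl ≥ 80 mL/min.
Set (140 − 29) × 111.5 / (72 × SCr) = 80
SCr = (140 − 29) × 111.5 / (72 × 80) = 2.149 mg/dL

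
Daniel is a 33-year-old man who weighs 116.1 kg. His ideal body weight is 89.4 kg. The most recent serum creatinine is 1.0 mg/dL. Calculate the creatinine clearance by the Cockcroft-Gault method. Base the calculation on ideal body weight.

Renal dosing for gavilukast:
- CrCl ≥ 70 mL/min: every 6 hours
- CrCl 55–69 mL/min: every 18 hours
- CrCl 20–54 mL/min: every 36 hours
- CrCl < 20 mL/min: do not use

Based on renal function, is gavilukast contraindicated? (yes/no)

CrCl = (140 − 33) × 89.4 / (72 × 1) = 9565.8 / 72.00 ≈ 132.9 mL/min
CrCl ≈ 133 mL/min, which is ≥ 20 mL/min.

no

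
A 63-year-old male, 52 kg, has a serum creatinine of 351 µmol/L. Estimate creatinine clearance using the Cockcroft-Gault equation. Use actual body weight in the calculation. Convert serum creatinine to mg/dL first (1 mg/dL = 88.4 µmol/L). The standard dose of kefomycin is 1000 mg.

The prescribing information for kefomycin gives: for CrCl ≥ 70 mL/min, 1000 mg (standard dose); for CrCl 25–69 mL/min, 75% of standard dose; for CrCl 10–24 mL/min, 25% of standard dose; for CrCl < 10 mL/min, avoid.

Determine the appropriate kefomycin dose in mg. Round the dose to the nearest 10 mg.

SCr = 351 / 88.4 = 3.971 mg/dL
CrCl = (140 − 63) × 52 / (72 × 3.971) = 4004.0 / 285.91 ≈ 14.0 mL/min
CrCl ≈ 14 mL/min → bracket 10–24 mL/min.
25% of 1000 mg = 250 mg

250 mg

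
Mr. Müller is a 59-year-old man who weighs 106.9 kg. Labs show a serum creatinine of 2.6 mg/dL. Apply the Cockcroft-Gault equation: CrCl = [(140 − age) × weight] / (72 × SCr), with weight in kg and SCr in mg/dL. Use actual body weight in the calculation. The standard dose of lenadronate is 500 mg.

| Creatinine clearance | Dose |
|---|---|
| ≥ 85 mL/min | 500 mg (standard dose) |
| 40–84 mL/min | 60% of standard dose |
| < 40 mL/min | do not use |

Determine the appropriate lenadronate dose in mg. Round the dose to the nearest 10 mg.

CrCl = (140 − 59) × 106.9 / (72 × 2.6) = 8658.9 / 187.20 ≈ 46.3 mL/min
CrCl ≈ 46 mL/min → bracket 40–84 mL/min.
60% of 500 mg = 300 mg

300 mg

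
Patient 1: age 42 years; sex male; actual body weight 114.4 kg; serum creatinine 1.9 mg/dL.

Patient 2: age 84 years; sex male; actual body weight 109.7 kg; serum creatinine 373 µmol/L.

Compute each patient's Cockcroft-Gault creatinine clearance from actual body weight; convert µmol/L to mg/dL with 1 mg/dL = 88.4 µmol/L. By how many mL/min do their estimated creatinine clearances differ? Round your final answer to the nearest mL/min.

Patient 1: CrCl = (140 − 42) × 114.4 / (72 × 1.9) = 11211.2 / 136.80 ≈ 82.0 mL/min
Patient 2: SCr = 373 / 88.4 = 4.219 mg/dL
Patient 2: CrCl = (140 − 84) × 109.7 / (72 × 4.219) = 6143.2 / 303.77 ≈ 20.2 mL/min
|82.0 − 20.2| = 61.8 mL/min

62 mL/min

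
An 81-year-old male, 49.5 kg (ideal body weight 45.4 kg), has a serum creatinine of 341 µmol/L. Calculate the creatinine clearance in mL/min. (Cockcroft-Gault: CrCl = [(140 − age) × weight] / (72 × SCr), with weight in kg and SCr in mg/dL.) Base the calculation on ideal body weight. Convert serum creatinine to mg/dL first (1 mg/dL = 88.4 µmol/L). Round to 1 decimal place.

SCr = 341 / 88.4 = 3.857 mg/dL
CrCl = (140 − 81) × 45.4 / (72 × 3.857) = 2678.6 / 277.70 ≈ 9.6 mL/min

9.6 mL/min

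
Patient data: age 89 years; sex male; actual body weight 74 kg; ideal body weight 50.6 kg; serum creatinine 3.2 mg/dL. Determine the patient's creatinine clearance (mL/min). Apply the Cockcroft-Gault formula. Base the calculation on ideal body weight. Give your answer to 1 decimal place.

11.2 mL/min

CrCl = (140 − 89) × 50.6 / (72 × 3.2) = 2580.6 / 230.40 ≈ 11.2 mL/min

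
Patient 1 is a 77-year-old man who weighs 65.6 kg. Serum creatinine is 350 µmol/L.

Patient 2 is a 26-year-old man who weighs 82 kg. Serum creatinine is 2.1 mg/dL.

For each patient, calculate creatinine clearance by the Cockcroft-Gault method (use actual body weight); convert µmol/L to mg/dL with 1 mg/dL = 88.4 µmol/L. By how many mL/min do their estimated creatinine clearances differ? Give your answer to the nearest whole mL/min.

47 mL/min

Patient 1: SCr = 350 / 88.4 = 3.959 mg/dL
Patient 1: CrCl = (140 − 77) × 65.6 / (72 × 3.959) = 4132.8 / 285.05 ≈ 14.5 mL/min
Patient 2: CrCl = (140 − 26) × 82 / (72 × 2.1) = 9348.0 / 151.20 ≈ 61.8 mL/min
|14.5 − 61.8| = 47.3 mL/min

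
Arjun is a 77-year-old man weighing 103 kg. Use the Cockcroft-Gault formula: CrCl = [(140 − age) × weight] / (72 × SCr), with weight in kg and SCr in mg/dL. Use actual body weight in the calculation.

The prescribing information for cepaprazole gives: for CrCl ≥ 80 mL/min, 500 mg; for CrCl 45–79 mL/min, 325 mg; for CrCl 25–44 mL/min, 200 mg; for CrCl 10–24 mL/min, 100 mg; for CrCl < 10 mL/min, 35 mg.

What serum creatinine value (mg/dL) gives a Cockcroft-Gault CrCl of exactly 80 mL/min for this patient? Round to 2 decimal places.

Standard dose requires CrCl ≥ 80 mL/min.
Set (140 − 77) × 103 / (72 × SCr) = 80
SCr = (140 − 77) × 103 / (72 × 80) = 1.127 mg/dL

1.13 mg/dL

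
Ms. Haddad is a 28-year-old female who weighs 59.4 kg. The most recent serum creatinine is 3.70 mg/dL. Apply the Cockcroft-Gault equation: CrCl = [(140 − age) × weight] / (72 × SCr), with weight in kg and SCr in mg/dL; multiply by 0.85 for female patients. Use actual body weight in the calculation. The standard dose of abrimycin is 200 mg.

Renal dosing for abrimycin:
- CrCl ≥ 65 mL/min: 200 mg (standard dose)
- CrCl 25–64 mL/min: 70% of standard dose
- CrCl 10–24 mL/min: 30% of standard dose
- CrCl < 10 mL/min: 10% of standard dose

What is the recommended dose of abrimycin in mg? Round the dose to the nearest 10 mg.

CrCl = (140 − 28) × 59.4 / (72 × 3.7) × 0.85 = 6652.8 / 266.40 × 0.85 ≈ 21.2 mL/min
CrCl ≈ 21 mL/min → bracket 10–24 mL/min.
30% of 200 mg = 60 mg

60 mg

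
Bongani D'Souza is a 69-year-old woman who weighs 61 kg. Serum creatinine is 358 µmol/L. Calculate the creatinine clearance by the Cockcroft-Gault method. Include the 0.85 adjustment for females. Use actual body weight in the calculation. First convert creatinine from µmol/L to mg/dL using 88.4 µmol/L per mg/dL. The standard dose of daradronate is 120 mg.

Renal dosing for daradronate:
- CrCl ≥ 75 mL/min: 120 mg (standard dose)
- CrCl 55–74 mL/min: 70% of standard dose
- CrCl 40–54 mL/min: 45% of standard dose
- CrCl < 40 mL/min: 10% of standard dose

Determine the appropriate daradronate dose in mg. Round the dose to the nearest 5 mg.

SCr = 358 / 88.4 = 4.05 mg/dL
CrCl = (140 − 69) × 61 / (72 × 4.05) × 0.85 = 4331.0 / 291.60 × 0.85 ≈ 12.6 mL/min
CrCl ≈ 13 mL/min → bracket < 40 mL/min.
10% of 120 mg = 12 mg → 10 mg

10 mg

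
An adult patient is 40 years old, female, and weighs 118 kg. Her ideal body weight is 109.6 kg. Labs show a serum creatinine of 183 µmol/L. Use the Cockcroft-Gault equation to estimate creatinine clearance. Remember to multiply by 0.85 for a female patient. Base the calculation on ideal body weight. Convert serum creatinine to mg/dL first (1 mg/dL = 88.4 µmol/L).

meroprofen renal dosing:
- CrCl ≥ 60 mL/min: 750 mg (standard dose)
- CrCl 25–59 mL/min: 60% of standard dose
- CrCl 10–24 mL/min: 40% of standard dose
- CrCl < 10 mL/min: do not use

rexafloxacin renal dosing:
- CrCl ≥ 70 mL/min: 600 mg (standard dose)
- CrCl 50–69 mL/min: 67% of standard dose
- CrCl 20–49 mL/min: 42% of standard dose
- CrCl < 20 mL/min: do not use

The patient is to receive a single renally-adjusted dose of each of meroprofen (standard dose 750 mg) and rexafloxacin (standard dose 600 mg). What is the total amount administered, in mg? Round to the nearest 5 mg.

1150 mg

SCr = 183 / 88.4 = 2.07 mg/dL
CrCl = (140 − 40) × 109.6 / (72 × 2.07) × 0.85 = 10960.0 / 149.04 × 0.85 ≈ 62.5 mL/min
CrCl ≈ 63 mL/min.
meroprofen: ≥ 60 mL/min → 100% of 750 mg = 750 mg.
rexafloxacin: 50–69 mL/min → 67% of 600 mg = 402 mg.
Total = 750 + 402 = 1152 mg.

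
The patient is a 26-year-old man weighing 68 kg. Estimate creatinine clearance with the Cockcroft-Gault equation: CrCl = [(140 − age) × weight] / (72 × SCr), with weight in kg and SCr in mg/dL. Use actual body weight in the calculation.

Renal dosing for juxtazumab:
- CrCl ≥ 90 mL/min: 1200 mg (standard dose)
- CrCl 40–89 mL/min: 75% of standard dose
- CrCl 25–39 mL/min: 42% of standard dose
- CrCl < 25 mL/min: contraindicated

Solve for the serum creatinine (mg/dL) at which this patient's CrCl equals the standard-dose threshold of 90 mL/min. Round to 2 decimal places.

1.20 mg/dL

Standard dose requires CrCl ≥ 90 mL/min.
Set (140 − 26) × 68 / (72 × SCr) = 90
SCr = (140 − 26) × 68 / (72 × 90) = 1.196 mg/dL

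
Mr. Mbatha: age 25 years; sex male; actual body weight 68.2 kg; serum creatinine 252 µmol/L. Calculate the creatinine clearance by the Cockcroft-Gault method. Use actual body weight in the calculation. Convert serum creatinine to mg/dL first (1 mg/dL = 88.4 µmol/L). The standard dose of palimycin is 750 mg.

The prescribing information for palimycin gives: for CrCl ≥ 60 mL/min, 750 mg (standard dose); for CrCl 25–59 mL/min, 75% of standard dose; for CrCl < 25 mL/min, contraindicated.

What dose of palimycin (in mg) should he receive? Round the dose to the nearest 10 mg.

SCr = 252 / 88.4 = 2.851 mg/dL
CrCl = (140 − 25) × 68.2 / (72 × 2.851) = 7843.0 / 205.27 ≈ 38.2 mL/min
CrCl ≈ 38 mL/min → bracket 25–59 mL/min.
75% of 750 mg = 562.5 mg → 560 mg

560 mg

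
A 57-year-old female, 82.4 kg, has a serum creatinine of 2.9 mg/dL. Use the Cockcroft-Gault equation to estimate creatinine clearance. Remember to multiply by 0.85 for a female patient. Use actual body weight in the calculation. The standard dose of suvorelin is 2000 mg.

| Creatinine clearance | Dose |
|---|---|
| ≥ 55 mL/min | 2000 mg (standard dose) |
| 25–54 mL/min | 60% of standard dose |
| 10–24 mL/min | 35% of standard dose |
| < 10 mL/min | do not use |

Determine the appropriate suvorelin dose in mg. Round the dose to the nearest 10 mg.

CrCl = (140 − 57) × 82.4 / (72 × 2.9) × 0.85 = 6839.2 / 208.80 × 0.85 ≈ 27.8 mL/min
CrCl ≈ 28 mL/min → bracket 25–54 mL/min.
60% of 2000 mg = 1200 mg

1200 mg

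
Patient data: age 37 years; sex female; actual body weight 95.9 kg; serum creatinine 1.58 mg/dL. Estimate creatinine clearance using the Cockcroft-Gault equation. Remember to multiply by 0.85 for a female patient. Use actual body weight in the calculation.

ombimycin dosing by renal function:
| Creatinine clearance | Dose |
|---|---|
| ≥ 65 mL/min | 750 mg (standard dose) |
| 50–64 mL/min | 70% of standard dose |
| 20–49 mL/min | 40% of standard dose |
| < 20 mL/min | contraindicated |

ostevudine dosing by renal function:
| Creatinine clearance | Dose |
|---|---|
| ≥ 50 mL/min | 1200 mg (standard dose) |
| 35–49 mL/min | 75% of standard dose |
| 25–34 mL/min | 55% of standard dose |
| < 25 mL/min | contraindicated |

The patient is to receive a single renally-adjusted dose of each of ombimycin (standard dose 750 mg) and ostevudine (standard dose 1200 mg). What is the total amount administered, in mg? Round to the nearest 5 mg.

1950 mg

CrCl = (140 − 37) × 95.9 / (72 × 1.58) × 0.85 = 9877.7 / 113.76 × 0.85 ≈ 73.8 mL/min
CrCl ≈ 74 mL/min.
ombimycin: ≥ 65 mL/min → 100% of 750 mg = 750 mg.
ostevudine: ≥ 50 mL/min → 100% of 1200 mg = 1200 mg.
Total = 750 + 1200 = 1950 mg.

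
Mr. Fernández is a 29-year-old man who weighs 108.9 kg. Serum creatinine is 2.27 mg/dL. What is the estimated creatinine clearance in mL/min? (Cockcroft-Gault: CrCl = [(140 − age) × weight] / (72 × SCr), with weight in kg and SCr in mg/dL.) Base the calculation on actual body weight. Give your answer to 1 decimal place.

CrCl = (140 − 29) × 108.9 / (72 × 2.27) = 12087.9 / 163.44 ≈ 74.0 mL/min

74.0 mL/min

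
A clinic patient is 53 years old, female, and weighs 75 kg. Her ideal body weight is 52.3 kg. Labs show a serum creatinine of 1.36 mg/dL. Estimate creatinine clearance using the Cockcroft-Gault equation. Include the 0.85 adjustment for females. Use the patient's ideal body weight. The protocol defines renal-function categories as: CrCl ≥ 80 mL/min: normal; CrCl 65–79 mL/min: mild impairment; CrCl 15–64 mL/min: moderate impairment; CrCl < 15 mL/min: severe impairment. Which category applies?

CrCl = (140 − 53) × 52.3 / (72 × 1.36) × 0.85 = 4550.1 / 97.92 × 0.85 ≈ 39.5 mL/min
39 mL/min falls in the 'moderate impairment' range.

moderate impairment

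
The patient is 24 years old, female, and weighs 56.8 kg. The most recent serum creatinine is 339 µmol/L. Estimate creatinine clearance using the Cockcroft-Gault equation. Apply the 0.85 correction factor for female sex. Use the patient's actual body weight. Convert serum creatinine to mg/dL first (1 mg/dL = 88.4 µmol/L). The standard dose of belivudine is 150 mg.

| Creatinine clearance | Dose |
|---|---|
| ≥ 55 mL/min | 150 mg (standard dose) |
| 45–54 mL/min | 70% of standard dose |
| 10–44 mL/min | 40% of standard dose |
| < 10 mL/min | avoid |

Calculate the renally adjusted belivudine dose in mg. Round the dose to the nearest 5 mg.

60 mg

SCr = 339 / 88.4 = 3.835 mg/dL
CrCl = (140 − 24) × 56.8 / (72 × 3.835) × 0.85 = 6588.8 / 276.12 × 0.85 ≈ 20.3 mL/min
CrCl ≈ 20 mL/min → bracket 10–44 mL/min.
40% of 150 mg = 60 mg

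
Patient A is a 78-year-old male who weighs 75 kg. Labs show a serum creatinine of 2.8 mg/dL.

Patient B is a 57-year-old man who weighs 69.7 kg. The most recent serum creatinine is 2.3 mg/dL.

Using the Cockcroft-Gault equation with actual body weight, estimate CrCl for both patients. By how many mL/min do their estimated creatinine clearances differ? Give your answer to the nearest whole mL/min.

Patient A: CrCl = (140 − 78) × 75 / (72 × 2.8) = 4650.0 / 201.60 ≈ 23.1 mL/min
Patient B: CrCl = (140 − 57) × 69.7 / (72 × 2.3) = 5785.1 / 165.60 ≈ 34.9 mL/min
|23.1 − 34.9| = 11.8 mL/min

12 mL/min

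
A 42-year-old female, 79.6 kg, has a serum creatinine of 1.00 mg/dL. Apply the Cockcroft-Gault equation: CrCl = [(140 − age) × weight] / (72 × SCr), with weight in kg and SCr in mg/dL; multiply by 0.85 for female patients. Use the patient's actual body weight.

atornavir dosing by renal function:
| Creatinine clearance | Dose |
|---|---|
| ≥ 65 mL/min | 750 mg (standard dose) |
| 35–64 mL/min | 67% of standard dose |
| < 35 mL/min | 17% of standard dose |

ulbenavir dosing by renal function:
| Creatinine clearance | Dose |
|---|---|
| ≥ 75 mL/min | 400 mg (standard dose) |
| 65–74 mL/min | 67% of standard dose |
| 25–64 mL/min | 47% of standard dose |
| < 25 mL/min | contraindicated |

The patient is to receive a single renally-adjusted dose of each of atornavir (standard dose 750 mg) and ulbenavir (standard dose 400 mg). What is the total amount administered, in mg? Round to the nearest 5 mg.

1150 mg

CrCl = (140 − 42) × 79.6 / (72 × 1) × 0.85 = 7800.8 / 72.00 × 0.85 ≈ 92.1 mL/min
CrCl ≈ 92 mL/min.
atornavir: ≥ 65 mL/min → 100% of 750 mg = 750 mg.
ulbenavir: ≥ 75 mL/min → 100% of 400 mg = 400 mg.
Total = 750 + 400 = 1150 mg.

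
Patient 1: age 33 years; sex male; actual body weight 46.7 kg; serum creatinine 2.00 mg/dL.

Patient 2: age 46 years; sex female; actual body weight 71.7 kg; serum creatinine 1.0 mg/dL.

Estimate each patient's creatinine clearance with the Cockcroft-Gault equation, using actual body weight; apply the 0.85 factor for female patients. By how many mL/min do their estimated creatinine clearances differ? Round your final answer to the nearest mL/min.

Patient 1: CrCl = (140 − 33) × 46.7 / (72 × 2) = 4996.9 / 144.00 ≈ 34.7 mL/min
Patient 2: CrCl = (140 − 46) × 71.7 / (72 × 1) × 0.85 = 6739.8 / 72.00 × 0.85 ≈ 79.6 mL/min
|34.7 − 79.6| = 44.9 mL/min

45 mL/min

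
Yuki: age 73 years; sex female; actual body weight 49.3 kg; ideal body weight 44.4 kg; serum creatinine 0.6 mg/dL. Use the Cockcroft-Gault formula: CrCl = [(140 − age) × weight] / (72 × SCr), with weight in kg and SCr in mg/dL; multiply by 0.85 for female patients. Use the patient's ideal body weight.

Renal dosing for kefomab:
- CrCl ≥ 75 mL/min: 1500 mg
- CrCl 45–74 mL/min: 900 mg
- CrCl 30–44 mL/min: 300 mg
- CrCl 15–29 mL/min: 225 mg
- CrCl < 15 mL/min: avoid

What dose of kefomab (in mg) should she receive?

900 mg

CrCl = (140 − 73) × 44.4 / (72 × 0.6) × 0.85 = 2974.8 / 43.20 × 0.85 ≈ 58.5 mL/min
CrCl ≈ 59 mL/min → bracket 45–74 mL/min.
Dose for this bracket: 900 mg.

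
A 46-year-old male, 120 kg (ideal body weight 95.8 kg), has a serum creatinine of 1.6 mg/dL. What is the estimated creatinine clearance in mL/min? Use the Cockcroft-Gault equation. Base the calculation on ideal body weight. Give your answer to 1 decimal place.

CrCl = (140 − 46) × 95.8 / (72 × 1.6) = 9005.2 / 115.20 ≈ 78.2 mL/min

78.2 mL/min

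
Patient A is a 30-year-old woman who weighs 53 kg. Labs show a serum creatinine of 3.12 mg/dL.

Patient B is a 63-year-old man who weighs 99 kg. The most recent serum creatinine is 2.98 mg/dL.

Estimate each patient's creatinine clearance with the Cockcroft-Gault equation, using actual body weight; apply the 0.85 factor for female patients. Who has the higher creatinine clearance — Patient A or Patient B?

Patient A: CrCl = (140 − 30) × 53 / (72 × 3.12) × 0.85 = 5830.0 / 224.64 × 0.85 ≈ 22.1 mL/min
Patient B: CrCl = (140 − 63) × 99 / (72 × 2.98) = 7623.0 / 214.56 ≈ 35.5 mL/min
22.1 vs 35.5 mL/min → Patient B is higher.

Patient B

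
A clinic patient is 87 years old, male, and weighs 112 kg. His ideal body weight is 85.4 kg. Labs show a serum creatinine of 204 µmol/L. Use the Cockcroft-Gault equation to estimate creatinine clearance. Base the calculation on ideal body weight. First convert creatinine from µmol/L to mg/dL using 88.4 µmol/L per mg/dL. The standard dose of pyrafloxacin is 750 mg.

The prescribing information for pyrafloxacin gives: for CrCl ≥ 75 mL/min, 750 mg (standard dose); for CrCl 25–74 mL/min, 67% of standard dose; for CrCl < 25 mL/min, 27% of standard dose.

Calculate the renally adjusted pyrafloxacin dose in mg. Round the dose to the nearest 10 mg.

500 mg

SCr = 204 / 88.4 = 2.308 mg/dL
CrCl = (140 − 87) × 85.4 / (72 × 2.308) = 4526.2 / 166.18 ≈ 27.2 mL/min
CrCl ≈ 27 mL/min → bracket 25–74 mL/min.
67% of 750 mg = 502.5 mg → 500 mg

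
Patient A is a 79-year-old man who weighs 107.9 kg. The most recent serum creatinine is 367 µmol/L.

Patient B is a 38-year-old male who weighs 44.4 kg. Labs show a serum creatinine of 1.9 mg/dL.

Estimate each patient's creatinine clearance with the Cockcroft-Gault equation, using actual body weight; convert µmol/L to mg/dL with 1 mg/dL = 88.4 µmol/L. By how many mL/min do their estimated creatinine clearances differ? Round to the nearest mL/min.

Patient A: SCr = 367 / 88.4 = 4.152 mg/dL
Patient A: CrCl = (140 − 79) × 107.9 / (72 × 4.152) = 6581.9 / 298.94 ≈ 22.0 mL/min
Patient B: CrCl = (140 − 38) × 44.4 / (72 × 1.9) = 4528.8 / 136.80 ≈ 33.1 mL/min
|22.0 − 33.1| = 11.1 mL/min

11 mL/min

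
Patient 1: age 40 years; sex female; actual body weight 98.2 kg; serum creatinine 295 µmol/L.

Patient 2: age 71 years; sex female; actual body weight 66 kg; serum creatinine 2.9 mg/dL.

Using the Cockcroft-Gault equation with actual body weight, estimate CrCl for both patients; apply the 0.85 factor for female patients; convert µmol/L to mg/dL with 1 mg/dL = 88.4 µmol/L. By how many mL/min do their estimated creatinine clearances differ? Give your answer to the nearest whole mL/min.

16 mL/min

Patient 1: SCr = 295 / 88.4 = 3.337 mg/dL
Patient 1: CrCl = (140 − 40) × 98.2 / (72 × 3.337) × 0.85 = 9820.0 / 240.26 × 0.85 ≈ 34.7 mL/min
Patient 2: CrCl = (140 − 71) × 66 / (72 × 2.9) × 0.85 = 4554.0 / 208.80 × 0.85 ≈ 18.5 mL/min
|34.7 − 18.5| = 16.2 mL/min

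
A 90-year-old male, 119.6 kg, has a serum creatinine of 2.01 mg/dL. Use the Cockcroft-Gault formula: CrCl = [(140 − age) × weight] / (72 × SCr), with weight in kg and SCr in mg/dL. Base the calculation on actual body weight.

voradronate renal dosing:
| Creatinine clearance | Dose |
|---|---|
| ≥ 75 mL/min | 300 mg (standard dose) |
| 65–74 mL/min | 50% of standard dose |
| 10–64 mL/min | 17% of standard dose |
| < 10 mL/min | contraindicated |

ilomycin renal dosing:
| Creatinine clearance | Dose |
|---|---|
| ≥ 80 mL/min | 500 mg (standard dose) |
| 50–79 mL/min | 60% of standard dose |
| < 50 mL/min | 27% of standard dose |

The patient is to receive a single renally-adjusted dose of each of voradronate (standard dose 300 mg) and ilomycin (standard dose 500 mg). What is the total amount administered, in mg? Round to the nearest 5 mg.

CrCl = (140 − 90) × 119.6 / (72 × 2.01) = 5980.0 / 144.72 ≈ 41.3 mL/min
CrCl ≈ 41 mL/min.
voradronate: 10–64 mL/min → 17% of 300 mg = 51 mg.
ilomycin: < 50 mL/min → 27% of 500 mg = 135 mg.
Total = 51 + 135 = 186 mg.

185 mg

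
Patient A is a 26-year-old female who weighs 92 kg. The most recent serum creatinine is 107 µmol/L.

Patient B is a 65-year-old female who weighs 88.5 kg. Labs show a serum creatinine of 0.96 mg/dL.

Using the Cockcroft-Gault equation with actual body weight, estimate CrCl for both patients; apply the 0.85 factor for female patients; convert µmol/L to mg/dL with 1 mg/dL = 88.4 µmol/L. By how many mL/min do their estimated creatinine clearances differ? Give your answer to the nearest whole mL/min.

21 mL/min

Patient A: SCr = 107 / 88.4 = 1.21 mg/dL
Patient A: CrCl = (140 − 26) × 92 / (72 × 1.21) × 0.85 = 10488.0 / 87.12 × 0.85 ≈ 102.3 mL/min
Patient B: CrCl = (140 − 65) × 88.5 / (72 × 0.96) × 0.85 = 6637.5 / 69.12 × 0.85 ≈ 81.6 mL/min
|102.3 − 81.6| = 20.7 mL/min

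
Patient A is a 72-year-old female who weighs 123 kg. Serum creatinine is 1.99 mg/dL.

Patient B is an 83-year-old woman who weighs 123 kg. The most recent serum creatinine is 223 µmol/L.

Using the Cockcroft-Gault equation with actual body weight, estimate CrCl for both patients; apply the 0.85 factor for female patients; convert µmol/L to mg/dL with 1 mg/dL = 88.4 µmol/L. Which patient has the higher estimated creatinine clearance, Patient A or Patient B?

Patient A

Patient A: CrCl = (140 − 72) × 123 / (72 × 1.99) × 0.85 = 8364.0 / 143.28 × 0.85 ≈ 49.6 mL/min
Patient B: SCr = 223 / 88.4 = 2.523 mg/dL
Patient B: CrCl = (140 − 83) × 123 / (72 × 2.523) × 0.85 = 7011.0 / 181.66 × 0.85 ≈ 32.8 mL/min
49.6 vs 32.8 mL/min → Patient A is higher.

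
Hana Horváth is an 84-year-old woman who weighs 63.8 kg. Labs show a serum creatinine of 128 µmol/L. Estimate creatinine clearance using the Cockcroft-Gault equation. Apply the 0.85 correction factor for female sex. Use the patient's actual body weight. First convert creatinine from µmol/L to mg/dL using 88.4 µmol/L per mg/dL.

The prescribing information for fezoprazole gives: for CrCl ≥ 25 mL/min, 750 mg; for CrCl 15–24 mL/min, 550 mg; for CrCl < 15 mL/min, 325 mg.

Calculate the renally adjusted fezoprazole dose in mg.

SCr = 128 / 88.4 = 1.448 mg/dL
CrCl = (140 − 84) × 63.8 / (72 × 1.448) × 0.85 = 3572.8 / 104.26 × 0.85 ≈ 29.1 mL/min
CrCl ≈ 29 mL/min → bracket ≥ 25 mL/min.
Dose for this bracket: 750 mg.

750 mg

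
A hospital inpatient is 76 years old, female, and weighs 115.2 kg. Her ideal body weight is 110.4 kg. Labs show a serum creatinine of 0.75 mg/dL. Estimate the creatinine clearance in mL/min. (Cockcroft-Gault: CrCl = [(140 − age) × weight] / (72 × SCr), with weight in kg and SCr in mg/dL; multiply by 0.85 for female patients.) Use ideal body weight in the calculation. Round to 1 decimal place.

CrCl = (140 − 76) × 110.4 / (72 × 0.75) × 0.85 = 7065.6 / 54.00 × 0.85 ≈ 111.2 mL/min

111.2 mL/min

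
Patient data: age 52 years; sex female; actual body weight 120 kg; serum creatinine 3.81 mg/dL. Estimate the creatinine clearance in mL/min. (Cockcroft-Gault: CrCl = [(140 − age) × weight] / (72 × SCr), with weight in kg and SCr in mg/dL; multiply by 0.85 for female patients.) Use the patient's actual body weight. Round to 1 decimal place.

32.7 mL/min

CrCl = (140 − 52) × 120 / (72 × 3.81) × 0.85 = 10560.0 / 274.32 × 0.85 ≈ 32.7 mL/min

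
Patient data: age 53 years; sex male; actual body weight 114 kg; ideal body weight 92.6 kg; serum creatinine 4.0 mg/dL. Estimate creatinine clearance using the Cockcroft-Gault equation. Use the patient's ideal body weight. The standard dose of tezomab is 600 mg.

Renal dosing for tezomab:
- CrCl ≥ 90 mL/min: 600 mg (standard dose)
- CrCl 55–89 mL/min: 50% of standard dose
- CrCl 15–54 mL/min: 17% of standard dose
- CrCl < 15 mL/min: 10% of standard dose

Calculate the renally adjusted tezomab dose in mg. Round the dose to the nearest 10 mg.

100 mg

CrCl = (140 − 53) × 92.6 / (72 × 4) = 8056.2 / 288.00 ≈ 28.0 mL/min
CrCl ≈ 28 mL/min → bracket 15–54 mL/min.
17% of 600 mg = 102 mg → 100 mg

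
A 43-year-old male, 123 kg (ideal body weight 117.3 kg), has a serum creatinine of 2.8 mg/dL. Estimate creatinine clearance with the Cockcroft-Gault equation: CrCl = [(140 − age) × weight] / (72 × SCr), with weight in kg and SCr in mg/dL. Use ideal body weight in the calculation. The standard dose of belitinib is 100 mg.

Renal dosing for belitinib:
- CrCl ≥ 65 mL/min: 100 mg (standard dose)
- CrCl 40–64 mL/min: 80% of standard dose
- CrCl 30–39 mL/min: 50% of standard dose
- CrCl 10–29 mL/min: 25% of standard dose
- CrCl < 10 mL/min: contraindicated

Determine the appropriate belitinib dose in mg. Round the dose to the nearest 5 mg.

CrCl = (140 − 43) × 117.3 / (72 × 2.8) = 11378.1 / 201.60 ≈ 56.4 mL/min
CrCl ≈ 56 mL/min → bracket 40–64 mL/min.
80% of 100 mg = 80 mg

80 mg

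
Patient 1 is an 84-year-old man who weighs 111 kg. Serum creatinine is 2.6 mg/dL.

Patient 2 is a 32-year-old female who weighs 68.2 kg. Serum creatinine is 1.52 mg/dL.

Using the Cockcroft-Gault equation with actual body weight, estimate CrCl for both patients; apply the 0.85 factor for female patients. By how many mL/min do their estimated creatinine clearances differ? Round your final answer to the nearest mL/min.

Patient 1: CrCl = (140 − 84) × 111 / (72 × 2.6) = 6216.0 / 187.20 ≈ 33.2 mL/min
Patient 2: CrCl = (140 − 32) × 68.2 / (72 × 1.52) × 0.85 = 7365.6 / 109.44 × 0.85 ≈ 57.2 mL/min
|33.2 − 57.2| = 24.0 mL/min

24 mL/min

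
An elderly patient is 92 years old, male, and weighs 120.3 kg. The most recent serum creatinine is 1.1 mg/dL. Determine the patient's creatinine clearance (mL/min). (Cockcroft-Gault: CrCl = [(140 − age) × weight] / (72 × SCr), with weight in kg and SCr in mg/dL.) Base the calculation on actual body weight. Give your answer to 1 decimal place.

CrCl = (140 − 92) × 120.3 / (72 × 1.1) = 5774.4 / 79.20 ≈ 72.9 mL/min

72.9 mL/min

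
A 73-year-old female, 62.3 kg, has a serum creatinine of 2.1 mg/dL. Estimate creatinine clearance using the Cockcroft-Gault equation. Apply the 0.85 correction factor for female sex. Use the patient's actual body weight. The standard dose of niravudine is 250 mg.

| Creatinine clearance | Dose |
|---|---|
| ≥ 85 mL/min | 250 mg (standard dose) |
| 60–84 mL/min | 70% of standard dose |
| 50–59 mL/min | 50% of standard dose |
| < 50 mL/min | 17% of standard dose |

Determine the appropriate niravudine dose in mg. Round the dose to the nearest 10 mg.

CrCl = (140 − 73) × 62.3 / (72 × 2.1) × 0.85 = 4174.1 / 151.20 × 0.85 ≈ 23.5 mL/min
CrCl ≈ 23 mL/min → bracket < 50 mL/min.
17% of 250 mg = 42.5 mg → 40 mg

40 mg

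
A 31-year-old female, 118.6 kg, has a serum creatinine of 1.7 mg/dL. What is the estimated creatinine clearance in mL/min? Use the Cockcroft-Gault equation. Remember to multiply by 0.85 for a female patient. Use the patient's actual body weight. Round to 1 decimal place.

CrCl = (140 − 31) × 118.6 / (72 × 1.7) × 0.85 = 12927.4 / 122.40 × 0.85 ≈ 89.8 mL/min

89.8 mL/min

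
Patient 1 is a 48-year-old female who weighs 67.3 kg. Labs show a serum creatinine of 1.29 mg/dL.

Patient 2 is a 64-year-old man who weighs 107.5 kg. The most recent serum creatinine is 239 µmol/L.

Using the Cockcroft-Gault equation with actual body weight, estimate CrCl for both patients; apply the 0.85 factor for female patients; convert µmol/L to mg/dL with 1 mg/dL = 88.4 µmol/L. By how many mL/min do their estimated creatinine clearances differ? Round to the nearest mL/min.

Patient 1: CrCl = (140 − 48) × 67.3 / (72 × 1.29) × 0.85 = 6191.6 / 92.88 × 0.85 ≈ 56.7 mL/min
Patient 2: SCr = 239 / 88.4 = 2.704 mg/dL
Patient 2: CrCl = (140 − 64) × 107.5 / (72 × 2.704) = 8170.0 / 194.69 ≈ 42.0 mL/min
|56.7 − 42.0| = 14.7 mL/min

15 mL/min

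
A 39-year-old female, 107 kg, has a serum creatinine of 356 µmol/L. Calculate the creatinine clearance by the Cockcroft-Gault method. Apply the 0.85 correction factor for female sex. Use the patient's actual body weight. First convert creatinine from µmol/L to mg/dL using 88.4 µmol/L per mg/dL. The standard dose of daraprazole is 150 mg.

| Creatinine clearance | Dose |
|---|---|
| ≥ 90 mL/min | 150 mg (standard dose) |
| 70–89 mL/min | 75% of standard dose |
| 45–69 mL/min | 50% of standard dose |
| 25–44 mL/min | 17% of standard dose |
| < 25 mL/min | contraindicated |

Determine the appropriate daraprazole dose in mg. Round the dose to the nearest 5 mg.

25 mg

SCr = 356 / 88.4 = 4.027 mg/dL
CrCl = (140 − 39) × 107 / (72 × 4.027) × 0.85 = 10807.0 / 289.94 × 0.85 ≈ 31.7 mL/min
CrCl ≈ 32 mL/min → bracket 25–44 mL/min.
17% of 150 mg = 25.5 mg → 25 mg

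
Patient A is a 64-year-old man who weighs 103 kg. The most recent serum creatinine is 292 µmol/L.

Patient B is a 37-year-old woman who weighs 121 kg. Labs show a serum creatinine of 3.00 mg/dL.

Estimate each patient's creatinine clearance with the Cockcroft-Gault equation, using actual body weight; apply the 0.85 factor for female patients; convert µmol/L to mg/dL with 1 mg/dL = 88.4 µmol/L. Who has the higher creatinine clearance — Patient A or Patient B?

Patient B

Patient A: SCr = 292 / 88.4 = 3.303 mg/dL
Patient A: CrCl = (140 − 64) × 103 / (72 × 3.303) = 7828.0 / 237.82 ≈ 32.9 mL/min
Patient B: CrCl = (140 − 37) × 121 / (72 × 3) × 0.85 = 12463.0 / 216.00 × 0.85 ≈ 49.0 mL/min
32.9 vs 49.0 mL/min → Patient B is higher.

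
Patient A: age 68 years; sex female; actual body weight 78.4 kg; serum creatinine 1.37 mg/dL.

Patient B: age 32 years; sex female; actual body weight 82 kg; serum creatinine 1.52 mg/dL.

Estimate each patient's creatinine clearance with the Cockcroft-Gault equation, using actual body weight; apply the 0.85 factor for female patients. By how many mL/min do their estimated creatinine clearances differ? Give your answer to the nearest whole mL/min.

Patient A: CrCl = (140 − 68) × 78.4 / (72 × 1.37) × 0.85 = 5644.8 / 98.64 × 0.85 ≈ 48.6 mL/min
Patient B: CrCl = (140 − 32) × 82 / (72 × 1.52) × 0.85 = 8856.0 / 109.44 × 0.85 ≈ 68.8 mL/min
|48.6 − 68.8| = 20.2 mL/min

20 mL/min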